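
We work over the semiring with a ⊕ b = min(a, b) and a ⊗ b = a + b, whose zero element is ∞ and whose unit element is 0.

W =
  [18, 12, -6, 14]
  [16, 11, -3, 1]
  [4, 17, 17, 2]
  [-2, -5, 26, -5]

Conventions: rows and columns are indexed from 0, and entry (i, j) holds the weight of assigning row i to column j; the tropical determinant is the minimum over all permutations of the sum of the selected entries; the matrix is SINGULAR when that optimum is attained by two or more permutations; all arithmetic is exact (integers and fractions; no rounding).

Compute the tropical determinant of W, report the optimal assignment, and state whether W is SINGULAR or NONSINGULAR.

σ = (0, 1, 2, 3): 18 + 11 + 17 + (-5) = 41
σ = (0, 1, 3, 2): 18 + 11 + 2 + 26 = 57
σ = (0, 2, 1, 3): 18 + (-3) + 17 + (-5) = 27
σ = (0, 2, 3, 1): 18 + (-3) + 2 + (-5) = 12
σ = (0, 3, 1, 2): 18 + 1 + 17 + 26 = 62
σ = (0, 3, 2, 1): 18 + 1 + 17 + (-5) = 31
σ = (1, 0, 2, 3): 12 + 16 + 17 + (-5) = 40
σ = (1, 0, 3, 2): 12 + 16 + 2 + 26 = 56
σ = (1, 2, 0, 3): 12 + (-3) + 4 + (-5) = 8
σ = (1, 2, 3, 0): 12 + (-3) + 2 + (-2) = 9
σ = (1, 3, 0, 2): 12 + 1 + 4 + 26 = 43
σ = (1, 3, 2, 0): 12 + 1 + 17 + (-2) = 28
σ = (2, 0, 1, 3): (-6) + 16 + 17 + (-5) = 22
σ = (2, 0, 3, 1): (-6) + 16 + 2 + (-5) = 7
σ = (2, 1, 0, 3): (-6) + 11 + 4 + (-5) = 4
σ = (2, 1, 3, 0): (-6) + 11 + 2 + (-2) = 5
σ = (2, 3, 0, 1): (-6) + 1 + 4 + (-5) = -6
σ = (2, 3, 1, 0): (-6) + 1 + 17 + (-2) = 10
σ = (3, 0, 1, 2): 14 + 16 + 17 + 26 = 73
σ = (3, 0, 2, 1): 14 + 16 + 17 + (-5) = 42
σ = (3, 1, 0, 2): 14 + 11 + 4 + 26 = 55
σ = (3, 1, 2, 0): 14 + 11 + 17 + (-2) = 40
σ = (3, 2, 0, 1): 14 + (-3) + 4 + (-5) = 10
σ = (3, 2, 1, 0): 14 + (-3) + 17 + (-2) = 26
Optimal value attained by: σ = (2, 3, 0, 1).
Answer: det⊕(W) = -6; verdict: NONSINGULAR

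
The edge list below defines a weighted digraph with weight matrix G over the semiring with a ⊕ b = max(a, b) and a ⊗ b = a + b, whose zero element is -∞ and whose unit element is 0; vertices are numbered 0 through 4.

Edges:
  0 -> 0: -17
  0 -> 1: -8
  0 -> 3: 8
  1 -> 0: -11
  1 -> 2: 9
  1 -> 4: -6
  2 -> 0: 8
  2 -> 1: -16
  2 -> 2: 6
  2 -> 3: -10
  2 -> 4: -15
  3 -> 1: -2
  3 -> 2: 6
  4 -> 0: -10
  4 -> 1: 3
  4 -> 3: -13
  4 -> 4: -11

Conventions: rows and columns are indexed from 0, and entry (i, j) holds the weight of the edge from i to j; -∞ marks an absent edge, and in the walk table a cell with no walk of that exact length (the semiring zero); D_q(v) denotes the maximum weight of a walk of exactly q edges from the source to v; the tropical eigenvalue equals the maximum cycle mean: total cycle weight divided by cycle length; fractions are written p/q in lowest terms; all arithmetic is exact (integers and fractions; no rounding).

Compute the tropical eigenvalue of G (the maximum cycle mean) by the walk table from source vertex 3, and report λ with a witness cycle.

q=0: [-∞, -∞, -∞, 0, -∞]
q=1: [-∞, -2, 6, -∞, -∞]
q=2: [14, -10, 12, -4, -8]
q=3: [20, 6, 18, 22, -3]
q=4: [26, 20, 28, 28, 3]
q=5: [36, 26, 34, 34, 14]
Optimal cycle mean attained by: cycle 0->3->2->0, total 8 + 6 + 8, length 3.
Answer: λ = 22/3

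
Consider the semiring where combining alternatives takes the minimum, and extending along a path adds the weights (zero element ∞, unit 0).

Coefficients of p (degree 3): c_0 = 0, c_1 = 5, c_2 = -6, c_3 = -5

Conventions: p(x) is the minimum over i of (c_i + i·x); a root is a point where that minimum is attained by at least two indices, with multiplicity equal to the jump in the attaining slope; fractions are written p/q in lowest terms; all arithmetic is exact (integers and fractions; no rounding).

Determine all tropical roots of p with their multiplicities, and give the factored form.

hull edge (i=0, c=0) to (i=2, c=-6): slope -3, span 2
hull edge (i=2, c=-6) to (i=3, c=-5): slope 1, span 1
Factored form: p(x) = -5 ⊗ (x ⊕ (-1)) ⊗ (x ⊕ 3) ⊗ (x ⊕ 3)
Answer: roots = -1 (mult 1), 3 (mult 2)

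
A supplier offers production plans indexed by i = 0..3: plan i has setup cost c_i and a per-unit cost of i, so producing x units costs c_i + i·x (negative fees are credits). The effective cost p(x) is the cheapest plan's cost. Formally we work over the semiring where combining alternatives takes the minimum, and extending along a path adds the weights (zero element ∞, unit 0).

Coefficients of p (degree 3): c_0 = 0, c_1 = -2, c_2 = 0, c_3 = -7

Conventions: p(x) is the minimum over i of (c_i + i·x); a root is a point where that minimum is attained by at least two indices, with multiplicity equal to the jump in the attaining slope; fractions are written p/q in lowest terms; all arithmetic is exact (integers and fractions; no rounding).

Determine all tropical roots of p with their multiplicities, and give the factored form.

hull edge (i=0, c=0) to (i=3, c=-7): slope -7/3, span 3
Factored form: p(x) = -7 ⊗ (x ⊕ 7/3) ⊗ (x ⊕ 7/3) ⊗ (x ⊕ 7/3)
Answer: roots = 7/3 (mult 3)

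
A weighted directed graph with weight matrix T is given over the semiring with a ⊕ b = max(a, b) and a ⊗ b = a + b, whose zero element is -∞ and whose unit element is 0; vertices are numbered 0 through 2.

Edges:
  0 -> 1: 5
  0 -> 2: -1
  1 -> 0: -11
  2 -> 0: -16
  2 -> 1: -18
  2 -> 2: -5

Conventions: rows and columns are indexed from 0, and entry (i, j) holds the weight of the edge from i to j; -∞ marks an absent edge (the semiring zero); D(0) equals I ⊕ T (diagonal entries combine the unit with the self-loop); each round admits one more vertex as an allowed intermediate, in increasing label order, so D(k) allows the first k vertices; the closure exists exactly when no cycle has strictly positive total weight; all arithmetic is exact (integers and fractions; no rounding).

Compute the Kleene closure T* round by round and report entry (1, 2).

D(0):
  [0, 5, -1]
  [-11, 0, -∞]
  [-16, -18, 0]
D(1):
  [0, 5, -1]
  [-11, 0, -12]
  [-16, -11, 0]
D(2):
  [0, 5, -1]
  [-11, 0, -12]
  [-16, -11, 0]
D(3):
  [0, 5, -1]
  [-11, 0, -12]
  [-16, -11, 0]
Answer: T*[1][2] = -12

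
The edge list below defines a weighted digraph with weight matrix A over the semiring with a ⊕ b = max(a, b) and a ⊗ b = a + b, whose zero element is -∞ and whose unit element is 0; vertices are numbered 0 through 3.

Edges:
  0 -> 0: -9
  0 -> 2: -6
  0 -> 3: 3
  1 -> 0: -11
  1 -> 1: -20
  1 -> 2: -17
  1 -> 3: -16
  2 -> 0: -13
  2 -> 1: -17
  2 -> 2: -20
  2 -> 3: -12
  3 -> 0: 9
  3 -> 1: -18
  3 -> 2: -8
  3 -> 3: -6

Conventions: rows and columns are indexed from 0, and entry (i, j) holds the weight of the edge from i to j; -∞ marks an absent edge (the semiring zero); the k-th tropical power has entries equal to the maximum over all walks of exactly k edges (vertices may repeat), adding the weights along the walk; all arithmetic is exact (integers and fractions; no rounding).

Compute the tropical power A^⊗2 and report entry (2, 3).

A^⊗2:
  [12, -15, -5, -3]
  [-7, -34, -17, -8]
  [-3, -30, -19, -10]
  [3, -24, 3, 12]
Key observation: the optimum is the walk 2->0->3, with weight (-13) + 3 = -10.
Optimal value attained by: walk 2->0->3.
Answer: (A^⊗2)[2][3] = -10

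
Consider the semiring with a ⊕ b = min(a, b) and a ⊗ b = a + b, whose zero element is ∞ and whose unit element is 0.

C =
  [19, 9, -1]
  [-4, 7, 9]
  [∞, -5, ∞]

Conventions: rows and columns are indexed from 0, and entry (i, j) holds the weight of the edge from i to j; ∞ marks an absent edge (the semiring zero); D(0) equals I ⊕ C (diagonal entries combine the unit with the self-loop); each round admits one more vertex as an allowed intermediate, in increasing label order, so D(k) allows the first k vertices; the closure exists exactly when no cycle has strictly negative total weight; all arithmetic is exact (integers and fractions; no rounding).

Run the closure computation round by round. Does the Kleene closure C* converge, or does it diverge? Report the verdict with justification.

D(0):
  [0, 9, -1]
  [-4, 0, 9]
  [∞, -5, 0]
D(1):
  [0, 9, -1]
  [-4, 0, -5]
  [∞, -5, 0]
Detection: at round 2, diagonal entry (2, 2) turns strictly negative.
Key observation: the cycle 2->1->0->2 has total weight (-5) + (-4) + (-1), which is strictly negative.
Answer: DIVERGES — negative cycle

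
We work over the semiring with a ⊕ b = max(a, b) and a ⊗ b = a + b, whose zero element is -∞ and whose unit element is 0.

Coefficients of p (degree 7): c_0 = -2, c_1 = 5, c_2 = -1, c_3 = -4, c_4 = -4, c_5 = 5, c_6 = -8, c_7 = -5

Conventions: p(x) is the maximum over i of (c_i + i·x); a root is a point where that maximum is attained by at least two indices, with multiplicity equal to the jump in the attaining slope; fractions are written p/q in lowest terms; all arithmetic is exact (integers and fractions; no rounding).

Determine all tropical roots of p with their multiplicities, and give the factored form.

hull edge (i=0, c=-2) to (i=1, c=5): slope 7, span 1
hull edge (i=1, c=5) to (i=5, c=5): slope 0, span 4
hull edge (i=5, c=5) to (i=7, c=-5): slope -5, span 2
Factored form: p(x) = -5 ⊗ (x ⊕ (-7)) ⊗ (x ⊕ 0) ⊗ (x ⊕ 0) ⊗ (x ⊕ 0) ⊗ (x ⊕ 0) ⊗ (x ⊕ 5) ⊗ (x ⊕ 5)
Answer: roots = -7 (mult 1), 0 (mult 4), 5 (mult 2)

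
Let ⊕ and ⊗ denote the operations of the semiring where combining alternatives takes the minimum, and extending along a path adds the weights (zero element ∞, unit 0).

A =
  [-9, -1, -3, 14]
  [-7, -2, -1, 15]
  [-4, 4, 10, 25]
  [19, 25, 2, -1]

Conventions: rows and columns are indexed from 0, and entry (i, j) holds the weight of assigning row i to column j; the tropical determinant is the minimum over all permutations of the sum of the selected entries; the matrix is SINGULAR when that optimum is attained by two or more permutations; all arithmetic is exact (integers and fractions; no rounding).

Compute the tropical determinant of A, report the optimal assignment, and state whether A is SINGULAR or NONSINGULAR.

σ = (0, 1, 2, 3): (-9) + (-2) + 10 + (-1) = -2
σ = (0, 1, 3, 2): (-9) + (-2) + 25 + 2 = 16
σ = (0, 2, 1, 3): (-9) + (-1) + 4 + (-1) = -7
σ = (0, 2, 3, 1): (-9) + (-1) + 25 + 25 = 40
σ = (0, 3, 1, 2): (-9) + 15 + 4 + 2 = 12
σ = (0, 3, 2, 1): (-9) + 15 + 10 + 25 = 41
σ = (1, 0, 2, 3): (-1) + (-7) + 10 + (-1) = 1
σ = (1, 0, 3, 2): (-1) + (-7) + 25 + 2 = 19
σ = (1, 2, 0, 3): (-1) + (-1) + (-4) + (-1) = -7
σ = (1, 2, 3, 0): (-1) + (-1) + 25 + 19 = 42
σ = (1, 3, 0, 2): (-1) + 15 + (-4) + 2 = 12
σ = (1, 3, 2, 0): (-1) + 15 + 10 + 19 = 43
σ = (2, 0, 1, 3): (-3) + (-7) + 4 + (-1) = -7
σ = (2, 0, 3, 1): (-3) + (-7) + 25 + 25 = 40
σ = (2, 1, 0, 3): (-3) + (-2) + (-4) + (-1) = -10
σ = (2, 1, 3, 0): (-3) + (-2) + 25 + 19 = 39
σ = (2, 3, 0, 1): (-3) + 15 + (-4) + 25 = 33
σ = (2, 3, 1, 0): (-3) + 15 + 4 + 19 = 35
σ = (3, 0, 1, 2): 14 + (-7) + 4 + 2 = 13
σ = (3, 0, 2, 1): 14 + (-7) + 10 + 25 = 42
σ = (3, 1, 0, 2): 14 + (-2) + (-4) + 2 = 10
σ = (3, 1, 2, 0): 14 + (-2) + 10 + 19 = 41
σ = (3, 2, 0, 1): 14 + (-1) + (-4) + 25 = 34
σ = (3, 2, 1, 0): 14 + (-1) + 4 + 19 = 36
Optimal value attained by: σ = (2, 1, 0, 3).
Answer: det⊕(A) = -10; verdict: NONSINGULAR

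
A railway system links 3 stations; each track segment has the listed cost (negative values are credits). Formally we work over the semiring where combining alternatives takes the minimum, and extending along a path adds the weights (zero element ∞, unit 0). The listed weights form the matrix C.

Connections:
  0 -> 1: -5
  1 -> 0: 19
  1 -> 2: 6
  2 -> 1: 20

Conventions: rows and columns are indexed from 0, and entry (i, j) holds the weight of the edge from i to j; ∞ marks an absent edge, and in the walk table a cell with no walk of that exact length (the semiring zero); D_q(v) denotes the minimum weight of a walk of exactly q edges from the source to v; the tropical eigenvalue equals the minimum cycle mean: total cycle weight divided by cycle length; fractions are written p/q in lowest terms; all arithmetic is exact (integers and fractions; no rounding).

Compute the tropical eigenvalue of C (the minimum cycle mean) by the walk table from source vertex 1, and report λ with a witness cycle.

q=0: [∞, 0, ∞]
q=1: [19, ∞, 6]
q=2: [∞, 14, ∞]
q=3: [33, ∞, 20]
Optimal cycle mean attained by: cycle 0->1->0, total (-5) + 19, length 2.
Answer: λ = 7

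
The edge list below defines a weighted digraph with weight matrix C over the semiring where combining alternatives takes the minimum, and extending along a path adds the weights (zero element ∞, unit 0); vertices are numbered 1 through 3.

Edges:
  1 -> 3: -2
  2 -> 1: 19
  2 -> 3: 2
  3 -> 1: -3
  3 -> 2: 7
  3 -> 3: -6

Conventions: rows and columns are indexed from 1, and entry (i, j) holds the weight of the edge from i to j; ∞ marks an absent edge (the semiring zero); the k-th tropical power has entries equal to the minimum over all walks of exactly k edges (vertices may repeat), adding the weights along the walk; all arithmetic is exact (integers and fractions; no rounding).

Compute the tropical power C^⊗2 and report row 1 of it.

C^⊗2:
  [-5, 5, -8]
  [-1, 9, -4]
  [-9, 1, -12]
Answer: row 1 of C^⊗2 = [-5, 5, -8]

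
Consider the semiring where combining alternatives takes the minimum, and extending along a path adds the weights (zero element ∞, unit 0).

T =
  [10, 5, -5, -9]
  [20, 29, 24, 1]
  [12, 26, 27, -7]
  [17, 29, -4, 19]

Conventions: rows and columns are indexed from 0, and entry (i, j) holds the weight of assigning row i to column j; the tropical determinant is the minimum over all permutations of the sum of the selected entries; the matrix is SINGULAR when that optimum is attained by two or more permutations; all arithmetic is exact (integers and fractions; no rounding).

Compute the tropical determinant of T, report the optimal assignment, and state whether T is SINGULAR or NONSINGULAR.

σ = (0, 1, 2, 3): 10 + 29 + 27 + 19 = 85
σ = (0, 1, 3, 2): 10 + 29 + (-7) + (-4) = 28
σ = (0, 2, 1, 3): 10 + 24 + 26 + 19 = 79
σ = (0, 2, 3, 1): 10 + 24 + (-7) + 29 = 56
σ = (0, 3, 1, 2): 10 + 1 + 26 + (-4) = 33
σ = (0, 3, 2, 1): 10 + 1 + 27 + 29 = 67
σ = (1, 0, 2, 3): 5 + 20 + 27 + 19 = 71
σ = (1, 0, 3, 2): 5 + 20 + (-7) + (-4) = 14
σ = (1, 2, 0, 3): 5 + 24 + 12 + 19 = 60
σ = (1, 2, 3, 0): 5 + 24 + (-7) + 17 = 39
σ = (1, 3, 0, 2): 5 + 1 + 12 + (-4) = 14
σ = (1, 3, 2, 0): 5 + 1 + 27 + 17 = 50
σ = (2, 0, 1, 3): (-5) + 20 + 26 + 19 = 60
σ = (2, 0, 3, 1): (-5) + 20 + (-7) + 29 = 37
σ = (2, 1, 0, 3): (-5) + 29 + 12 + 19 = 55
σ = (2, 1, 3, 0): (-5) + 29 + (-7) + 17 = 34
σ = (2, 3, 0, 1): (-5) + 1 + 12 + 29 = 37
σ = (2, 3, 1, 0): (-5) + 1 + 26 + 17 = 39
σ = (3, 0, 1, 2): (-9) + 20 + 26 + (-4) = 33
σ = (3, 0, 2, 1): (-9) + 20 + 27 + 29 = 67
σ = (3, 1, 0, 2): (-9) + 29 + 12 + (-4) = 28
σ = (3, 1, 2, 0): (-9) + 29 + 27 + 17 = 64
σ = (3, 2, 0, 1): (-9) + 24 + 12 + 29 = 56
σ = (3, 2, 1, 0): (-9) + 24 + 26 + 17 = 58
Optimal value attained by: σ = (1, 0, 3, 2).
Answer: det⊕(T) = 14; verdict: SINGULAR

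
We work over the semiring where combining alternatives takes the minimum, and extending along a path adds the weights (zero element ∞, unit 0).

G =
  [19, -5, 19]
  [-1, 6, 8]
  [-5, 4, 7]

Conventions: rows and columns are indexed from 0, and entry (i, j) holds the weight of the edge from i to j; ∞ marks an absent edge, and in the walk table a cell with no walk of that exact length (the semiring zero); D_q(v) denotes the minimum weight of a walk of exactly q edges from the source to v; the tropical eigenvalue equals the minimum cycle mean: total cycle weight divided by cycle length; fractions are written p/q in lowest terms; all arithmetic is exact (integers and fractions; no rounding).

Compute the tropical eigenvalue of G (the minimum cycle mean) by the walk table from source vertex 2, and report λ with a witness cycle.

q=0: [∞, ∞, 0]
q=1: [-5, 4, 7]
q=2: [2, -10, 12]
q=3: [-11, -4, -2]
Optimal cycle mean attained by: cycle 0->1->0, total (-5) + (-1), length 2.
Answer: λ = -3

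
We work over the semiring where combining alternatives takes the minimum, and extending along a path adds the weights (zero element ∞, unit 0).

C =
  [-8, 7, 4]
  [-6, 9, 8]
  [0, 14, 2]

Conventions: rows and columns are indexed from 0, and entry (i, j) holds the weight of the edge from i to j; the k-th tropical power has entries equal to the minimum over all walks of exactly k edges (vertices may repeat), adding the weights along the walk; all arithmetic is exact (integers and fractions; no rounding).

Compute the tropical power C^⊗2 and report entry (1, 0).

C^⊗2:
  [-16, -1, -4]
  [-14, 1, -2]
  [-8, 7, 4]
Key observation: the optimum is the walk 1->0->0, with weight (-6) + (-8) = -14.
Optimal value attained by: walk 1->0->0.
Answer: (C^⊗2)[1][0] = -14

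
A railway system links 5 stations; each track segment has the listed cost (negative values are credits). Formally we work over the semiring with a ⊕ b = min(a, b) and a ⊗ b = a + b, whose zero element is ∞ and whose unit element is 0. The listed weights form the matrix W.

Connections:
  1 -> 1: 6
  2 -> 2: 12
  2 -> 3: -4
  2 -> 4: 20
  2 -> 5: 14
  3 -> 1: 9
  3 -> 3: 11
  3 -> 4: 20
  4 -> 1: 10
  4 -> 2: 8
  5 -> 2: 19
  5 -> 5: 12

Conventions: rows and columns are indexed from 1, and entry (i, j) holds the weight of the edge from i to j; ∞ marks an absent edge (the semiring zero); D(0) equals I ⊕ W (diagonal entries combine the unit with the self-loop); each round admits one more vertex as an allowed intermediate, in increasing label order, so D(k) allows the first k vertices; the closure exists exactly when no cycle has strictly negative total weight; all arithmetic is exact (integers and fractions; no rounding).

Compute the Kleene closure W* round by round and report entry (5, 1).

D(0):
  [0, ∞, ∞, ∞, ∞]
  [∞, 0, -4, 20, 14]
  [9, ∞, 0, 20, ∞]
  [10, 8, ∞, 0, ∞]
  [∞, 19, ∞, ∞, 0]
D(1):
  [0, ∞, ∞, ∞, ∞]
  [∞, 0, -4, 20, 14]
  [9, ∞, 0, 20, ∞]
  [10, 8, ∞, 0, ∞]
  [∞, 19, ∞, ∞, 0]
D(2):
  [0, ∞, ∞, ∞, ∞]
  [∞, 0, -4, 20, 14]
  [9, ∞, 0, 20, ∞]
  [10, 8, 4, 0, 22]
  [∞, 19, 15, 39, 0]
D(3):
  [0, ∞, ∞, ∞, ∞]
  [5, 0, -4, 16, 14]
  [9, ∞, 0, 20, ∞]
  [10, 8, 4, 0, 22]
  [24, 19, 15, 35, 0]
D(4):
  [0, ∞, ∞, ∞, ∞]
  [5, 0, -4, 16, 14]
  [9, 28, 0, 20, 42]
  [10, 8, 4, 0, 22]
  [24, 19, 15, 35, 0]
D(5):
  [0, ∞, ∞, ∞, ∞]
  [5, 0, -4, 16, 14]
  [9, 28, 0, 20, 42]
  [10, 8, 4, 0, 22]
  [24, 19, 15, 35, 0]
Answer: W*[5][1] = 24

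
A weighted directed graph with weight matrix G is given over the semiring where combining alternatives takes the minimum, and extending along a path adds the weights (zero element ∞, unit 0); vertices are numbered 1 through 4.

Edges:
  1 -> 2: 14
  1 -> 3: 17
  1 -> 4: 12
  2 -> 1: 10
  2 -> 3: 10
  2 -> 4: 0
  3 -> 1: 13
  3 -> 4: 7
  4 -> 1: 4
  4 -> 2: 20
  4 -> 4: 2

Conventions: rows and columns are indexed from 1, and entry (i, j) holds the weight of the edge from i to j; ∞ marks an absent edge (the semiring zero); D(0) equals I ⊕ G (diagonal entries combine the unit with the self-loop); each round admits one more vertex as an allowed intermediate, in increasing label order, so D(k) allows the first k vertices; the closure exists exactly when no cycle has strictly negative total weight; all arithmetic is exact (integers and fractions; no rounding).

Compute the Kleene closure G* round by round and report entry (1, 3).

D(0):
  [0, 14, 17, 12]
  [10, 0, 10, 0]
  [13, ∞, 0, 7]
  [4, 20, ∞, 0]
D(1):
  [0, 14, 17, 12]
  [10, 0, 10, 0]
  [13, 27, 0, 7]
  [4, 18, 21, 0]
D(2):
  [0, 14, 17, 12]
  [10, 0, 10, 0]
  [13, 27, 0, 7]
  [4, 18, 21, 0]
D(3):
  [0, 14, 17, 12]
  [10, 0, 10, 0]
  [13, 27, 0, 7]
  [4, 18, 21, 0]
D(4):
  [0, 14, 17, 12]
  [4, 0, 10, 0]
  [11, 25, 0, 7]
  [4, 18, 21, 0]
Answer: G*[1][3] = 17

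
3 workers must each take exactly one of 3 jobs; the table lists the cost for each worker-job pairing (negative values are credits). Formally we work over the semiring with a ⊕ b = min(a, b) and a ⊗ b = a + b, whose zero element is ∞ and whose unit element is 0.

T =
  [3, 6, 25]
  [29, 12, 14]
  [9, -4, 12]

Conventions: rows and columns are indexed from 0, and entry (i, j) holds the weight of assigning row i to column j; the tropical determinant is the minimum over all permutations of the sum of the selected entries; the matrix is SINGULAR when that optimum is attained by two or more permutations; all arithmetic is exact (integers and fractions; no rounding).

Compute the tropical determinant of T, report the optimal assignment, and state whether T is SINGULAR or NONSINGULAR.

σ = (0, 1, 2): 3 + 12 + 12 = 27
σ = (0, 2, 1): 3 + 14 + (-4) = 13
σ = (1, 0, 2): 6 + 29 + 12 = 47
σ = (1, 2, 0): 6 + 14 + 9 = 29
σ = (2, 0, 1): 25 + 29 + (-4) = 50
σ = (2, 1, 0): 25 + 12 + 9 = 46
Optimal value attained by: σ = (0, 2, 1).
Answer: det⊕(T) = 13; verdict: NONSINGULAR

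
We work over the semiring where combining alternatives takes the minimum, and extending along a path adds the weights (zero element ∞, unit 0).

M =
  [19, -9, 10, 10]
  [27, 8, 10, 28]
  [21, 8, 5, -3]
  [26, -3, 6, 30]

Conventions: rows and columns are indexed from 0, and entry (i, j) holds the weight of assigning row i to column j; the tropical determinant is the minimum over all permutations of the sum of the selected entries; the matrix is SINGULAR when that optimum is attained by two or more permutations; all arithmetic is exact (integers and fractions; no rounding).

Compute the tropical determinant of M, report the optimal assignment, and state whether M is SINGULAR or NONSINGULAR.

σ = (0, 1, 2, 3): 19 + 8 + 5 + 30 = 62
σ = (0, 1, 3, 2): 19 + 8 + (-3) + 6 = 30
σ = (0, 2, 1, 3): 19 + 10 + 8 + 30 = 67
σ = (0, 2, 3, 1): 19 + 10 + (-3) + (-3) = 23
σ = (0, 3, 1, 2): 19 + 28 + 8 + 6 = 61
σ = (0, 3, 2, 1): 19 + 28 + 5 + (-3) = 49
σ = (1, 0, 2, 3): (-9) + 27 + 5 + 30 = 53
σ = (1, 0, 3, 2): (-9) + 27 + (-3) + 6 = 21
σ = (1, 2, 0, 3): (-9) + 10 + 21 + 30 = 52
σ = (1, 2, 3, 0): (-9) + 10 + (-3) + 26 = 24
σ = (1, 3, 0, 2): (-9) + 28 + 21 + 6 = 46
σ = (1, 3, 2, 0): (-9) + 28 + 5 + 26 = 50
σ = (2, 0, 1, 3): 10 + 27 + 8 + 30 = 75
σ = (2, 0, 3, 1): 10 + 27 + (-3) + (-3) = 31
σ = (2, 1, 0, 3): 10 + 8 + 21 + 30 = 69
σ = (2, 1, 3, 0): 10 + 8 + (-3) + 26 = 41
σ = (2, 3, 0, 1): 10 + 28 + 21 + (-3) = 56
σ = (2, 3, 1, 0): 10 + 28 + 8 + 26 = 72
σ = (3, 0, 1, 2): 10 + 27 + 8 + 6 = 51
σ = (3, 0, 2, 1): 10 + 27 + 5 + (-3) = 39
σ = (3, 1, 0, 2): 10 + 8 + 21 + 6 = 45
σ = (3, 1, 2, 0): 10 + 8 + 5 + 26 = 49
σ = (3, 2, 0, 1): 10 + 10 + 21 + (-3) = 38
σ = (3, 2, 1, 0): 10 + 10 + 8 + 26 = 54
Optimal value attained by: σ = (1, 0, 3, 2).
Answer: det⊕(M) = 21; verdict: NONSINGULAR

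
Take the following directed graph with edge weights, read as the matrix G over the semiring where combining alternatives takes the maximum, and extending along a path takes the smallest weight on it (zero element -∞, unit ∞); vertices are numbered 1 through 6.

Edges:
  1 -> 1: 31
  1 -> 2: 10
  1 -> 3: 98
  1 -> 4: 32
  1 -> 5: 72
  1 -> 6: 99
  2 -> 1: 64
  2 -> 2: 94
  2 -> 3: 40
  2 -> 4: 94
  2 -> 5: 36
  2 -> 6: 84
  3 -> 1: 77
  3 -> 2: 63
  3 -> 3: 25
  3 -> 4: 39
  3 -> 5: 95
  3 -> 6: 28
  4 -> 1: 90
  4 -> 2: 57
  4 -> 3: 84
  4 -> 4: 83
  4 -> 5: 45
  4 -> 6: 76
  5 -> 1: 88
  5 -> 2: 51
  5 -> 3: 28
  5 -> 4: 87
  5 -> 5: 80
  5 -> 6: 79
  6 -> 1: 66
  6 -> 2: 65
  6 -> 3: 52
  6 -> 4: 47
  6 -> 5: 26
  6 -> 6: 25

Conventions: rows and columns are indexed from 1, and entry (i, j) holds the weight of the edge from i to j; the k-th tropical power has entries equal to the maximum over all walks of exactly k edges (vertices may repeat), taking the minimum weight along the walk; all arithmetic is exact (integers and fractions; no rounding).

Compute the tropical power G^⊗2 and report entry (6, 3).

G^⊗2:
  [77, 65, 52, 72, 95, 72]
  [90, 94, 84, 94, 64, 84]
  [88, 63, 77, 87, 80, 79]
  [83, 65, 90, 83, 84, 90]
  [87, 65, 88, 83, 80, 88]
  [64, 65, 66, 65, 66, 66]
Key observation: the optimum is the walk 6->1->3, with weight 66 min 98 = 66.
Optimal value attained by: walk 6->1->3.
Answer: (G^⊗2)[6][3] = 66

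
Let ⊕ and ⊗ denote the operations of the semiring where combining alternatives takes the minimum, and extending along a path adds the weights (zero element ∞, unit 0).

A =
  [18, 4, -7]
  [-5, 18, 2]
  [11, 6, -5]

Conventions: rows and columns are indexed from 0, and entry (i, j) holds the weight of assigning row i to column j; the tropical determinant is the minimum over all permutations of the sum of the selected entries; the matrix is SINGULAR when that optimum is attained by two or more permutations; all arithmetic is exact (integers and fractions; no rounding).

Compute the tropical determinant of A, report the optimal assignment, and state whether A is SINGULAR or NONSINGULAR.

σ = (0, 1, 2): 18 + 18 + (-5) = 31
σ = (0, 2, 1): 18 + 2 + 6 = 26
σ = (1, 0, 2): 4 + (-5) + (-5) = -6
σ = (1, 2, 0): 4 + 2 + 11 = 17
σ = (2, 0, 1): (-7) + (-5) + 6 = -6
σ = (2, 1, 0): (-7) + 18 + 11 = 22
Optimal value attained by: σ = (1, 0, 2).
Answer: det⊕(A) = -6; verdict: SINGULAR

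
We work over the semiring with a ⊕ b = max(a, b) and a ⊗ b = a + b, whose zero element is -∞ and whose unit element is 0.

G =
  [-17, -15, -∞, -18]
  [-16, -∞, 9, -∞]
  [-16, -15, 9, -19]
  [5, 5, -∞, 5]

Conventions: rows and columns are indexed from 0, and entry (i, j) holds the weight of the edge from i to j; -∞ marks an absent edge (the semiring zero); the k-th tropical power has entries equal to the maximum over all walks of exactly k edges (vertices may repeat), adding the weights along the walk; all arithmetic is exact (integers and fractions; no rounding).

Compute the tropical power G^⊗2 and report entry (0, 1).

G^⊗2:
  [-13, -13, -6, -13]
  [-7, -6, 18, -10]
  [-7, -6, 18, -10]
  [10, 10, 14, 10]
Key observation: the optimum is the walk 0->3->1, with weight (-18) + 5 = -13.
Optimal value attained by: walk 0->3->1.
Answer: (G^⊗2)[0][1] = -13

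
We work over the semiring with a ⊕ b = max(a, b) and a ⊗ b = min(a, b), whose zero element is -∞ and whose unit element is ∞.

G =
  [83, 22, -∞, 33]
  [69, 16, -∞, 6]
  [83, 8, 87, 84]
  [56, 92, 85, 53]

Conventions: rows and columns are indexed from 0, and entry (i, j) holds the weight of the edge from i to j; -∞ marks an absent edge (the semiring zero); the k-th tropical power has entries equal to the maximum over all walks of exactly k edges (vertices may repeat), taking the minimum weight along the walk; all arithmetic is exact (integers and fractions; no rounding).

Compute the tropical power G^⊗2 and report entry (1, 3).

G^⊗2:
  [83, 33, 33, 33]
  [69, 22, 6, 33]
  [83, 84, 87, 84]
  [83, 53, 85, 84]
Key observation: the optimum is the walk 1->0->3, with weight 69 min 33 = 33.
Optimal value attained by: walk 1->0->3.
Answer: (G^⊗2)[1][3] = 33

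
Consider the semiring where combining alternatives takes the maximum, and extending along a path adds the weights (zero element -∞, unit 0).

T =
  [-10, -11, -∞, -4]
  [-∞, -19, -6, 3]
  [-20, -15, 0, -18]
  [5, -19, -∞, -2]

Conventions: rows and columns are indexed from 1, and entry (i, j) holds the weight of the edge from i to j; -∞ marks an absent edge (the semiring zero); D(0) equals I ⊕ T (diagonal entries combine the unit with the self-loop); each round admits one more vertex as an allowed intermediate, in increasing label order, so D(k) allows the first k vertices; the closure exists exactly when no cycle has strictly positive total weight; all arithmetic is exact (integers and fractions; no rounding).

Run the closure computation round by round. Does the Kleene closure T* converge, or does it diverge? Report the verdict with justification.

D(0):
  [0, -11, -∞, -4]
  [-∞, 0, -6, 3]
  [-20, -15, 0, -18]
  [5, -19, -∞, 0]
Detection: at round 1, diagonal entry (4, 4) turns strictly positive.
Key observation: the cycle 4->1->4 has total weight 5 + (-4), which is strictly positive.
Answer: DIVERGES — positive cycle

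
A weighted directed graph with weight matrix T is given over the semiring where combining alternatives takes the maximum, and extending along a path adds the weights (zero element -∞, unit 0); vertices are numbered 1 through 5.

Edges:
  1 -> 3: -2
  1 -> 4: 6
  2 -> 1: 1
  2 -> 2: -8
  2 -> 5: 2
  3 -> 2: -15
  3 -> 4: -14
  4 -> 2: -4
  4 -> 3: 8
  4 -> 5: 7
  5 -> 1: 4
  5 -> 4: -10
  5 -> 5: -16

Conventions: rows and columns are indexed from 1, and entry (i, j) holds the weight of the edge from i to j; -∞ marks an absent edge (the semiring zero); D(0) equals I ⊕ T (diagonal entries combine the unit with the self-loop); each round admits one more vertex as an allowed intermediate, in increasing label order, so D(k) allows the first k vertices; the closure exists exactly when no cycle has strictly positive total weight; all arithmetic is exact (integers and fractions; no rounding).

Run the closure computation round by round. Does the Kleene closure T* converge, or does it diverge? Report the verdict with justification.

D(0):
  [0, -∞, -2, 6, -∞]
  [1, 0, -∞, -∞, 2]
  [-∞, -15, 0, -14, -∞]
  [-∞, -4, 8, 0, 7]
  [4, -∞, -∞, -10, 0]
D(1):
  [0, -∞, -2, 6, -∞]
  [1, 0, -1, 7, 2]
  [-∞, -15, 0, -14, -∞]
  [-∞, -4, 8, 0, 7]
  [4, -∞, 2, 10, 0]
Detection: at round 2, diagonal entry (4, 4) turns strictly positive.
Key observation: the cycle 4->2->1->4 has total weight (-4) + 1 + 6, which is strictly positive.
Answer: DIVERGES — positive cycle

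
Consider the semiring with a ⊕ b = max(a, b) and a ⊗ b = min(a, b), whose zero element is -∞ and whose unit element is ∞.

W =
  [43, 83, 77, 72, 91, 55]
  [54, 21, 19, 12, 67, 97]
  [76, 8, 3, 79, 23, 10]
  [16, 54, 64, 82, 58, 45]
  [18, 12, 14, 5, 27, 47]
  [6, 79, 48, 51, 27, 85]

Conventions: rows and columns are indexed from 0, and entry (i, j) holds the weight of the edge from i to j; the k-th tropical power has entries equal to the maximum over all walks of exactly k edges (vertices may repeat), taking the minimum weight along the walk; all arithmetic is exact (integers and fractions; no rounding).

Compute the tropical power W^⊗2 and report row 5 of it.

W^⊗2:
  [76, 55, 64, 77, 67, 83]
  [43, 79, 54, 54, 54, 85]
  [43, 76, 76, 79, 76, 55]
  [64, 54, 64, 82, 58, 54]
  [18, 47, 47, 47, 27, 47]
  [54, 79, 51, 51, 67, 85]
Answer: row 5 of W^⊗2 = [54, 79, 51, 51, 67, 85]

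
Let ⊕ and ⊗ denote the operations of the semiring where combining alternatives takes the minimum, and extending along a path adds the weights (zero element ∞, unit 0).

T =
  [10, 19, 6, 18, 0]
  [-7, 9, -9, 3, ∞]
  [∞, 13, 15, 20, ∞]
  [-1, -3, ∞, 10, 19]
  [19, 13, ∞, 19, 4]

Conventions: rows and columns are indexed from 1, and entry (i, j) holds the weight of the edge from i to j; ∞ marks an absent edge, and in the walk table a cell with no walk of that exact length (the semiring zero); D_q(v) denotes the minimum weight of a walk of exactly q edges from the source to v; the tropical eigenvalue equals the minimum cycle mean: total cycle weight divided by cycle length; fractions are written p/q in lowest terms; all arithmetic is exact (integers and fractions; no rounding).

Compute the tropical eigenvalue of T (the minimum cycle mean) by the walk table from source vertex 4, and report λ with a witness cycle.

q=0: [∞, ∞, ∞, 0, ∞]
q=1: [-1, -3, ∞, 10, 19]
q=2: [-10, 6, -12, 0, -1]
q=3: [-1, -3, -4, 8, -10]
q=4: [-10, 3, -12, 0, -6]
q=5: [-4, -3, -6, 6, -10]
Optimal cycle mean attained by: cycle 2->4->2, total 3 + (-3), length 2.
Answer: λ = 0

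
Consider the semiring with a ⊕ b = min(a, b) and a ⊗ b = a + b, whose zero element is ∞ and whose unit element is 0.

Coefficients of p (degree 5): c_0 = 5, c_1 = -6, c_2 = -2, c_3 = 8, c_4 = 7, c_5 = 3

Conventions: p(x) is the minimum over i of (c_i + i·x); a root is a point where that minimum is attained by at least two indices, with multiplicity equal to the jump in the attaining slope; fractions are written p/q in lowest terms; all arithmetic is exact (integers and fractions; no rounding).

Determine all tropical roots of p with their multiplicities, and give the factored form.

hull edge (i=0, c=5) to (i=1, c=-6): slope -11, span 1
hull edge (i=1, c=-6) to (i=5, c=3): slope 9/4, span 4
Factored form: p(x) = 3 ⊗ (x ⊕ (-9/4)) ⊗ (x ⊕ (-9/4)) ⊗ (x ⊕ (-9/4)) ⊗ (x ⊕ (-9/4)) ⊗ (x ⊕ 11)
Answer: roots = -9/4 (mult 4), 11 (mult 1)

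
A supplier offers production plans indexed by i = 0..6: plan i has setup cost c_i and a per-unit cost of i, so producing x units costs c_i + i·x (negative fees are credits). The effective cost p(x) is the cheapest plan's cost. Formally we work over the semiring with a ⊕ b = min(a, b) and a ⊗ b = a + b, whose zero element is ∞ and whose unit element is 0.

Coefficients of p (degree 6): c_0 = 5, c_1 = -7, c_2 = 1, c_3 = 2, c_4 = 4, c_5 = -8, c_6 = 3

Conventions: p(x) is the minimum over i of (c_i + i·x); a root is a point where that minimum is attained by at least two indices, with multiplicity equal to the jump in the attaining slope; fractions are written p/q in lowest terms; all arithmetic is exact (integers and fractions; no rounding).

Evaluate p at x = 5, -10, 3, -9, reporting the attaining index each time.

p(5) = min(5+0·5=5, -7+1·5=-2, 1+2·5=11, 2+3·5=17, 4+4·5=24, -8+5·5=17, 3+6·5=33) = -2 (attained by i=1)
p(-10) = min(5+0·(-10)=5, -7+1·(-10)=-17, 1+2·(-10)=-19, 2+3·(-10)=-28, 4+4·(-10)=-36, -8+5·(-10)=-58, 3+6·(-10)=-57) = -58 (attained by i=5)
p(3) = min(5+0·3=5, -7+1·3=-4, 1+2·3=7, 2+3·3=11, 4+4·3=16, -8+5·3=7, 3+6·3=21) = -4 (attained by i=1)
p(-9) = min(5+0·(-9)=5, -7+1·(-9)=-16, 1+2·(-9)=-17, 2+3·(-9)=-25, 4+4·(-9)=-32, -8+5·(-9)=-53, 3+6·(-9)=-51) = -53 (attained by i=5)
Answer: p(5) = -2; p(-10) = -58; p(3) = -4; p(-9) = -53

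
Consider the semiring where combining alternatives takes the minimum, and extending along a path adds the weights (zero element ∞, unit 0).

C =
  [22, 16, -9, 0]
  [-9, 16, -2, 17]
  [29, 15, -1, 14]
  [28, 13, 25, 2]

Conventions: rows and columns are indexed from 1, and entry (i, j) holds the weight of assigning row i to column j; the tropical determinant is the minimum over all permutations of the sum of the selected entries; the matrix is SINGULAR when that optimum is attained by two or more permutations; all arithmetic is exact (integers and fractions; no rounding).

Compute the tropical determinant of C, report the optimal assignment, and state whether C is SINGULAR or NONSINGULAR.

σ = (1, 2, 3, 4): 22 + 16 + (-1) + 2 = 39
σ = (1, 2, 4, 3): 22 + 16 + 14 + 25 = 77
σ = (1, 3, 2, 4): 22 + (-2) + 15 + 2 = 37
σ = (1, 3, 4, 2): 22 + (-2) + 14 + 13 = 47
σ = (1, 4, 2, 3): 22 + 17 + 15 + 25 = 79
σ = (1, 4, 3, 2): 22 + 17 + (-1) + 13 = 51
σ = (2, 1, 3, 4): 16 + (-9) + (-1) + 2 = 8
σ = (2, 1, 4, 3): 16 + (-9) + 14 + 25 = 46
σ = (2, 3, 1, 4): 16 + (-2) + 29 + 2 = 45
σ = (2, 3, 4, 1): 16 + (-2) + 14 + 28 = 56
σ = (2, 4, 1, 3): 16 + 17 + 29 + 25 = 87
σ = (2, 4, 3, 1): 16 + 17 + (-1) + 28 = 60
σ = (3, 1, 2, 4): (-9) + (-9) + 15 + 2 = -1
σ = (3, 1, 4, 2): (-9) + (-9) + 14 + 13 = 9
σ = (3, 2, 1, 4): (-9) + 16 + 29 + 2 = 38
σ = (3, 2, 4, 1): (-9) + 16 + 14 + 28 = 49
σ = (3, 4, 1, 2): (-9) + 17 + 29 + 13 = 50
σ = (3, 4, 2, 1): (-9) + 17 + 15 + 28 = 51
σ = (4, 1, 2, 3): 0 + (-9) + 15 + 25 = 31
σ = (4, 1, 3, 2): 0 + (-9) + (-1) + 13 = 3
σ = (4, 2, 1, 3): 0 + 16 + 29 + 25 = 70
σ = (4, 2, 3, 1): 0 + 16 + (-1) + 28 = 43
σ = (4, 3, 1, 2): 0 + (-2) + 29 + 13 = 40
σ = (4, 3, 2, 1): 0 + (-2) + 15 + 28 = 41
Optimal value attained by: σ = (3, 1, 2, 4).
Answer: det⊕(C) = -1; verdict: NONSINGULAR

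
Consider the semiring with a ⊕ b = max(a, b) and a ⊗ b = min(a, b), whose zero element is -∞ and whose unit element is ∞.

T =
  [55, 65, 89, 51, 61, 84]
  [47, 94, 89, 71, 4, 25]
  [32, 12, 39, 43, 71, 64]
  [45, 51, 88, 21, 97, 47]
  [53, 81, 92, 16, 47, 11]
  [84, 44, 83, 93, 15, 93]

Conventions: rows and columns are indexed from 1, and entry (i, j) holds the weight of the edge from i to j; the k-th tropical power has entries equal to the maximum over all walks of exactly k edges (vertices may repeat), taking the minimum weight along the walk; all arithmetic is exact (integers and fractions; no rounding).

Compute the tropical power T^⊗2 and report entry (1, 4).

T^⊗2:
  [84, 65, 83, 84, 71, 84]
  [47, 94, 89, 71, 71, 64]
  [64, 71, 71, 64, 47, 64]
  [53, 81, 92, 51, 71, 64]
  [53, 81, 81, 71, 71, 64]
  [84, 65, 88, 93, 93, 93]
Key observation: the optimum is the walk 1->6->4, with weight 84 min 93 = 84.
Optimal value attained by: walk 1->6->4.
Answer: (T^⊗2)[1][4] = 84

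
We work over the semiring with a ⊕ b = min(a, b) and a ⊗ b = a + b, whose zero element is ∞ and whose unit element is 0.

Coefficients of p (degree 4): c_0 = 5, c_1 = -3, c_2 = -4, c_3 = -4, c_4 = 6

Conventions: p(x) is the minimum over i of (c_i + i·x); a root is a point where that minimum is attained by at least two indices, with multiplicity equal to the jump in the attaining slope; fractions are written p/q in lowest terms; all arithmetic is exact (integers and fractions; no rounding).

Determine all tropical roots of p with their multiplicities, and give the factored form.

hull edge (i=0, c=5) to (i=1, c=-3): slope -8, span 1
hull edge (i=1, c=-3) to (i=2, c=-4): slope -1, span 1
hull edge (i=2, c=-4) to (i=3, c=-4): slope 0, span 1
hull edge (i=3, c=-4) to (i=4, c=6): slope 10, span 1
Factored form: p(x) = 6 ⊗ (x ⊕ (-10)) ⊗ (x ⊕ 0) ⊗ (x ⊕ 1) ⊗ (x ⊕ 8)
Answer: roots = -10 (mult 1), 0 (mult 1), 1 (mult 1), 8 (mult 1)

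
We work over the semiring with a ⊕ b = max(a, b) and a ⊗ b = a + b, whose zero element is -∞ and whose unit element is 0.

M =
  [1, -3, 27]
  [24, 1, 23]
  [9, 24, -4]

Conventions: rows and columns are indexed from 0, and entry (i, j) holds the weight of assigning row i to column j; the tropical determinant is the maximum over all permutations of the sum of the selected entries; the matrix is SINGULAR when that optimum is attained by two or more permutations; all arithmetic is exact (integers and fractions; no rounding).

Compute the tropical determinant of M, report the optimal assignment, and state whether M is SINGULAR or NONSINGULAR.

σ = (0, 1, 2): 1 + 1 + (-4) = -2
σ = (0, 2, 1): 1 + 23 + 24 = 48
σ = (1, 0, 2): (-3) + 24 + (-4) = 17
σ = (1, 2, 0): (-3) + 23 + 9 = 29
σ = (2, 0, 1): 27 + 24 + 24 = 75
σ = (2, 1, 0): 27 + 1 + 9 = 37
Optimal value attained by: σ = (2, 0, 1).
Answer: det⊕(M) = 75; verdict: NONSINGULAR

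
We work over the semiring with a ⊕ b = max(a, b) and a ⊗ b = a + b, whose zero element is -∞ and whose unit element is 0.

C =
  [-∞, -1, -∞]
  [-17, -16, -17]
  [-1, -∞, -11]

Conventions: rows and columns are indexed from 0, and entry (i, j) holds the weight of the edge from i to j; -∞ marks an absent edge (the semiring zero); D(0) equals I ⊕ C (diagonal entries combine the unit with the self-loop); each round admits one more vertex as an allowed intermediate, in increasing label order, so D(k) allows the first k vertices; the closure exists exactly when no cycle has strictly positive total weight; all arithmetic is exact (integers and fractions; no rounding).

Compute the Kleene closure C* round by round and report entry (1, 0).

D(0):
  [0, -1, -∞]
  [-17, 0, -17]
  [-1, -∞, 0]
D(1):
  [0, -1, -∞]
  [-17, 0, -17]
  [-1, -2, 0]
D(2):
  [0, -1, -18]
  [-17, 0, -17]
  [-1, -2, 0]
D(3):
  [0, -1, -18]
  [-17, 0, -17]
  [-1, -2, 0]
Answer: C*[1][0] = -17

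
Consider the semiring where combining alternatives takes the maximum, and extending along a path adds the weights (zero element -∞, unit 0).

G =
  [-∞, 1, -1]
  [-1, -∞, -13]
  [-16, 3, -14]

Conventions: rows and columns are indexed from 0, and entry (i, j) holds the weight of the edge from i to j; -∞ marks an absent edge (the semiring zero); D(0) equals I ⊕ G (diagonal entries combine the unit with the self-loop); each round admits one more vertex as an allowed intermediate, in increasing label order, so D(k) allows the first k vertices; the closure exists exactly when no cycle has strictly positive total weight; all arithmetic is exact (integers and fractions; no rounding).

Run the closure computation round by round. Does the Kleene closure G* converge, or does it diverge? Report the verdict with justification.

D(0):
  [0, 1, -1]
  [-1, 0, -13]
  [-16, 3, 0]
D(1):
  [0, 1, -1]
  [-1, 0, -2]
  [-16, 3, 0]
Detection: at round 2, diagonal entry (2, 2) turns strictly positive.
Key observation: the cycle 2->1->0->2 has total weight 3 + (-1) + (-1), which is strictly positive.
Answer: DIVERGES — positive cycle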